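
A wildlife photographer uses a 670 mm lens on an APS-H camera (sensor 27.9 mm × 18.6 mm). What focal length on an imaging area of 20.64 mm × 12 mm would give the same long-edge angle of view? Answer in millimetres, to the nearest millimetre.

496 mm

Equal angle of view means equal width/f ratio, so f₂ = f₁ · (width₂/width₁) = 670 × 20.64/27.9.
f₂ = 670 × 0.73978 ≈ 495.656 mm.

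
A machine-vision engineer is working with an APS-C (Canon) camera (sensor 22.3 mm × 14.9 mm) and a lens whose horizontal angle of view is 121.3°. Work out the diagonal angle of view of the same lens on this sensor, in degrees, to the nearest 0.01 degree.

From the horizontal AOV: f = 22.3 / (2·tan(60.65°)) = 22.3 / 3.55668 ≈ 6.2699 mm.
Sensor diagonal = √(22.3² + 14.9²) = √719.3000 ≈ 26.8198 mm.
Diagonal AOV = 2·arctan(26.8198 / (2 × 6.2699)) = 2·arctan(2.13878) ≈ 129.8824°.

129.88°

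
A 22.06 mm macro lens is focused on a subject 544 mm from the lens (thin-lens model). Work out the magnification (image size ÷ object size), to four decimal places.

0.0423×

Thin lens: 1/f = 1/dₒ + 1/dᵢ → 1/dᵢ = 1/22.06 − 1/544 = 0.0434927 mm⁻¹, so dᵢ ≈ 22.9924 mm.
Magnification m = dᵢ/dₒ = 22.9924/544 ≈ 0.04227.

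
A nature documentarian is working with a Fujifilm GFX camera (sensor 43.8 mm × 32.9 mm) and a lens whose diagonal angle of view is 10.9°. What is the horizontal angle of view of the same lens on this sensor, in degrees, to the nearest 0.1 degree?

8.7°

Sensor diagonal = √(43.8² + 32.9²) = √3000.8500 ≈ 54.7800 mm.
From the diagonal AOV: f = 54.7800 / (2·tan(5.45°)) = 54.7800 / 0.19082 ≈ 287.0818 mm.
Horizontal AOV = 2·arctan(43.8 / (2 × 287.0818)) = 2·arctan(0.07628) ≈ 8.7247°.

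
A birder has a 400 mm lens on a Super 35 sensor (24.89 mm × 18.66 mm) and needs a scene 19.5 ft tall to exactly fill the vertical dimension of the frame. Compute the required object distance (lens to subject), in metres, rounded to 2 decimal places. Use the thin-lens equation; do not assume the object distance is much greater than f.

127.81 m

W: 19.5 ft × 304.8 mm/ft = 5943.60 mm.
Magnification m = h/W = dᵢ/dₒ; combined with 1/f = 1/dₒ + 1/dᵢ this gives dₒ = f·(1 + W/h).
dₒ = 400 mm × (1 + 5943.6/18.66) = 400 × 319.5209 ≈ 127808.356 mm = 127.808 m.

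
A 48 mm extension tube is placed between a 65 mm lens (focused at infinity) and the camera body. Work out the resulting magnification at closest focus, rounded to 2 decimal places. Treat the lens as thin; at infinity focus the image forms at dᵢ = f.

The tube moves the image plane from f to f + e, so dᵢ = 65 + 48 = 113 mm. Focus is achieved when 1/f = 1/dₒ + 1/dᵢ, giving dₒ = 1/(1/f − 1/(f+e)).
Magnification m = dᵢ/dₒ = (f+e)·(1/f − 1/(f+e)) = e/f = 48/65 ≈ 0.7385.

0.74×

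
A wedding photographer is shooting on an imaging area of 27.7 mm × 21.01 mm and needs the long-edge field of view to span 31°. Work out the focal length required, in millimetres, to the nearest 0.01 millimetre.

49.94 mm

From α = 2·arctan(w/2f) we get f = w / (2·tan(α/2)).
With w = 27.7 mm and α/2 = 15.5°, tan(α/2) ≈ 0.27732, so f ≈ 27.7 / 0.55465 ≈ 49.9415 mm.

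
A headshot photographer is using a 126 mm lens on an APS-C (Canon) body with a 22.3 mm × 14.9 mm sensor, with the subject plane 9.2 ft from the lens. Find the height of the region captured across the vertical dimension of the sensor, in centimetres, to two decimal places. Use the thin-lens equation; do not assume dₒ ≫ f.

dₒ: 9.2 ft × 304.8 mm/ft = 2804.16 mm.
Similar triangles through the lens centre give W/dₒ = h/dᵢ; with 1/f = 1/dₒ + 1/dᵢ this gives W = h·(dₒ − f)/f.
W = 14.9 mm × (2804.16 − 126) / 126 = 14.9 × 21.2552 ≈ 316.703 mm = 31.6703 cm.

31.67 cm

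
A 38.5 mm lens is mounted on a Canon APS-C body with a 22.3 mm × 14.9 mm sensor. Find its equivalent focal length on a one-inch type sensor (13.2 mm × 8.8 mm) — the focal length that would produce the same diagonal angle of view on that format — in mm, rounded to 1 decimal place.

Sensor diagonal = √(22.3² + 14.9²) = √719.3000 ≈ 26.8198 mm.
Sensor diagonal = √(13.2² + 8.8²) = √251.6800 ≈ 15.8644 mm.
Equal angle of view means equal diagonal/f ratio, so f₂ = f₁ · (diagonal₂/diagonal₁) = 38.5 × 15.8644/26.8198.
f₂ = 38.5 × 0.59152 ≈ 22.774 mm.

22.8 mm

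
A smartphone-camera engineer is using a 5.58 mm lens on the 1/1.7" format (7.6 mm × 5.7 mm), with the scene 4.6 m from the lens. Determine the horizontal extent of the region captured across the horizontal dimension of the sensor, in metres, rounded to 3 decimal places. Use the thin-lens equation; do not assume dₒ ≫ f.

6.258 m

dₒ: 4.6 m = 4600 mm.
Similar triangles through the lens centre give W/dₒ = w/dᵢ; with 1/f = 1/dₒ + 1/dᵢ this gives W = w·(dₒ − f)/f.
W = 7.6 mm × (4600 − 5.58) / 5.58 = 7.6 × 823.3728 ≈ 6257.633 mm = 6.25763 m.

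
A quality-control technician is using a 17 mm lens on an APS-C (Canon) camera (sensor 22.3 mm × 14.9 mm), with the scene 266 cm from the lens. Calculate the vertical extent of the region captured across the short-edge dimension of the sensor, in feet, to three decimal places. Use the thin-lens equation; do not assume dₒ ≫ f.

dₒ: 266 cm = 2660 mm.
Similar triangles through the lens centre give W/dₒ = h/dᵢ; with 1/f = 1/dₒ + 1/dᵢ this gives W = h·(dₒ − f)/f.
W = 14.9 mm × (2660 − 17) / 17 = 14.9 × 155.4706 ≈ 2316.512 mm = 2316.512/304.8 ft = 7.6001 ft.

7.600 ft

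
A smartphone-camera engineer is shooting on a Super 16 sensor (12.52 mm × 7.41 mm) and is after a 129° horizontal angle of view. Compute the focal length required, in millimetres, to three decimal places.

2.986 mm

From α = 2·arctan(w/2f) we get f = w / (2·tan(α/2)).
With w = 12.52 mm and α/2 = 64.5°, tan(α/2) ≈ 2.09654, so f ≈ 12.52 / 4.19309 ≈ 2.9859 mm.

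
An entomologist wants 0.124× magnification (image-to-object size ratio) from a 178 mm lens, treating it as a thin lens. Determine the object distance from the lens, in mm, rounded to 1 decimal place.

With m = dᵢ/dₒ and 1/f = 1/dₒ + 1/dᵢ, substituting dᵢ = m·dₒ gives 1/f = (1 + 1/m)/dₒ, hence dₒ = f·(1 + 1/m).
dₒ = 178 × (1 + 1/0.124) = 178 × 9.06452 ≈ 1613.484 mm.

1613.5 mm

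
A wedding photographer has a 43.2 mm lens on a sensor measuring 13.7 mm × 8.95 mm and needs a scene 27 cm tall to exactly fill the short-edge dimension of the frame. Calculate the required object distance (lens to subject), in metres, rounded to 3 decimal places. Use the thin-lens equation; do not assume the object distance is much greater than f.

W: 27 cm = 270 mm.
Magnification m = h/W = dᵢ/dₒ; combined with 1/f = 1/dₒ + 1/dᵢ this gives dₒ = f·(1 + W/h).
dₒ = 43.2 mm × (1 + 270/8.95) = 43.2 × 31.1676 ≈ 1346.440 mm = 1.34644 m.

1.346 m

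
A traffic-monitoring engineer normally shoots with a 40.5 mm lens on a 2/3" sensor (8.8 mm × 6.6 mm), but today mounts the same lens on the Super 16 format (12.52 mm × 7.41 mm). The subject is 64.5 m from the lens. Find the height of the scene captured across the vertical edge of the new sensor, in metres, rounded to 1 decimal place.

11.8 m

The focal length stays 40.5 mm; the relevant sensor dimension is now h = 7.41 mm. Object distance dₒ = 64.5 m = 64500 mm.
Thin-lens field height W = h·(dₒ − f)/f = 7.41 × (64500 − 40.5)/40.5 ≈ 11793.701 mm = 11.7937 m.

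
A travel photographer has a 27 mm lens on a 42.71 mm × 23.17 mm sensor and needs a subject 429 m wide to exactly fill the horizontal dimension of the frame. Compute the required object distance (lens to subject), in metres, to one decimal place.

W: 429 m = 429000 mm.
Magnification m = w/W = dᵢ/dₒ; combined with 1/f = 1/dₒ + 1/dᵢ this gives dₒ = f·(1 + W/w).
dₒ = 27 mm × (1 + 429000/42.71) = 27 × 10045.4861 ≈ 271228.124 mm = 271.228 m.

271.2 m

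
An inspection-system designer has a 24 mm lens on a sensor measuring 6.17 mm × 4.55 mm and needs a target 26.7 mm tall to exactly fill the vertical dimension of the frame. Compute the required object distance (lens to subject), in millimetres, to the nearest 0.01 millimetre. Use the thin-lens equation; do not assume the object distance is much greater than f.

Magnification m = h/W = dᵢ/dₒ; combined with 1/f = 1/dₒ + 1/dᵢ this gives dₒ = f·(1 + W/h).
dₒ = 24 mm × (1 + 26.7/4.55) = 24 × 6.8681 ≈ 164.835 mm.

164.84 mm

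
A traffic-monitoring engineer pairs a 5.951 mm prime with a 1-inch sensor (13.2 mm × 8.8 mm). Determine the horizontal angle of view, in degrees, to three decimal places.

95.920°

Angle of view α = 2·arctan(w/2f) with w = 13.2 mm and f = 5.951 mm.
w/2f = 1.10906; arctan(1.10906) ≈ 47.9601°, so α ≈ 95.9201°.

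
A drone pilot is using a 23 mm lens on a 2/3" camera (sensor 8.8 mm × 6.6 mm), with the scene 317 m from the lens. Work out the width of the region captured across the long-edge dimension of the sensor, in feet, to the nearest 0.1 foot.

397.9 ft

dₒ: 317 m = 317000 mm.
Similar triangles through the lens centre give W/dₒ = w/dᵢ; with 1/f = 1/dₒ + 1/dᵢ this gives W = w·(dₒ − f)/f.
W = 8.8 mm × (317000 − 23) / 23 = 8.8 × 13781.6087 ≈ 121278.157 mm = 121278.157/304.8 ft = 397.894 ft.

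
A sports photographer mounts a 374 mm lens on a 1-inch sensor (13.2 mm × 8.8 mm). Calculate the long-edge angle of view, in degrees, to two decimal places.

Angle of view α = 2·arctan(w/2f) with w = 13.2 mm and f = 374 mm.
w/2f = 0.01765; arctan(0.01765) ≈ 1.0110°, so α ≈ 2.0220°.

2.02°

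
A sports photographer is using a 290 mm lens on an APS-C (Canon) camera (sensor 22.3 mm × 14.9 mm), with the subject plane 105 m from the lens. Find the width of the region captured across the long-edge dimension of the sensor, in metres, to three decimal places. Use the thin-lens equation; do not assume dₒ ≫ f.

dₒ: 105 m = 105000 mm.
Similar triangles through the lens centre give W/dₒ = w/dᵢ; with 1/f = 1/dₒ + 1/dᵢ this gives W = w·(dₒ − f)/f.
W = 22.3 mm × (105000 − 290) / 290 = 22.3 × 361.0690 ≈ 8051.838 mm = 8.05184 m.

8.052 m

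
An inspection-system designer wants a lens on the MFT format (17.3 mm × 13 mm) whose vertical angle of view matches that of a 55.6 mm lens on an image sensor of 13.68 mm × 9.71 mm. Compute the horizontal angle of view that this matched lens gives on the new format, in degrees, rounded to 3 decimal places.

Equal vertical AOV ⇒ f₂ = f₁ · 13/9.71 = 55.6 × 1.33883 ≈ 74.4387 mm.
Horizontal AOV on the new format = 2·arctan(17.3 / (2 × 74.4387)) = 2·arctan(0.11620) ≈ 13.2564°.

13.256°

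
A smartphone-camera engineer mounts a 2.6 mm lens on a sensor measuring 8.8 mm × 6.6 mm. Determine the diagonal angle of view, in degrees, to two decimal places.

129.40°

Sensor diagonal = √(8.8² + 6.6²) = √121.0000 ≈ 11.0000 mm.
Angle of view α = 2·arctan(d/2f) with d = 11.0000 mm and f = 2.6 mm.
d/2f = 2.11538; arctan(2.11538) ≈ 64.6986°, so α ≈ 129.3972°.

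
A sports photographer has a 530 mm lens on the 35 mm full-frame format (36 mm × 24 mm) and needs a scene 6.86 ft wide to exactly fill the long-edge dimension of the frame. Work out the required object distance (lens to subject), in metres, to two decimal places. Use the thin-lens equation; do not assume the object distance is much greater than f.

31.31 m

W: 6.86 ft × 304.8 mm/ft = 2090.93 mm.
Magnification m = w/W = dᵢ/dₒ; combined with 1/f = 1/dₒ + 1/dᵢ this gives dₒ = f·(1 + W/w).
dₒ = 530 mm × (1 + 2090.93/36) = 530 × 59.0813 ≈ 31313.106 mm = 31.3131 m.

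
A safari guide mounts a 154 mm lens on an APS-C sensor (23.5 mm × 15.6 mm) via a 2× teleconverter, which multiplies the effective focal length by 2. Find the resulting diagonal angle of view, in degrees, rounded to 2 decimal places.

Effective focal length f = 154 × 2 = 308 mm.
Sensor diagonal = √(23.5² + 15.6²) = √795.6100 ≈ 28.2066 mm.
α = 2·arctan(28.207 / (2 × 308)) = 2·arctan(0.04579) ≈ 5.2435°.

5.24°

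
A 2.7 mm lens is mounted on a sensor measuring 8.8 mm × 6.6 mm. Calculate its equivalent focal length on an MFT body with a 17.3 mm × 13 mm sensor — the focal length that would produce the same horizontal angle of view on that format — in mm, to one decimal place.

Equal angle of view means equal width/f ratio, so f₂ = f₁ · (width₂/width₁) = 2.7 × 17.3/8.8.
f₂ = 2.7 × 1.96591 ≈ 5.308 mm.

5.3 mm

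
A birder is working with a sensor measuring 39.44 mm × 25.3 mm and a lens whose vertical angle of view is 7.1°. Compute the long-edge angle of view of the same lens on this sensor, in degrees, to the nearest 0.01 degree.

11.05°

From the vertical AOV: f = 25.3 / (2·tan(3.55°)) = 25.3 / 0.12408 ≈ 203.9053 mm.
Long-edge AOV = 2·arctan(39.44 / (2 × 203.9053)) = 2·arctan(0.09671) ≈ 11.0480°.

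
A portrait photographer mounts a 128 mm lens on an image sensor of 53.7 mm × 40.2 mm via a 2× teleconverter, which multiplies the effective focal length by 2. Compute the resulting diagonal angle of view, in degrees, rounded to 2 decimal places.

Effective focal length f = 128 × 2 = 256 mm.
Sensor diagonal = √(53.7² + 40.2²) = √4499.7300 ≈ 67.0800 mm.
α = 2·arctan(67.080 / (2 × 256)) = 2·arctan(0.13102) ≈ 14.9283°.

14.93°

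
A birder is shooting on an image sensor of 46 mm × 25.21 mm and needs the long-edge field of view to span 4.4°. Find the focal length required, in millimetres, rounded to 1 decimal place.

598.7 mm

From α = 2·arctan(w/2f) we get f = w / (2·tan(α/2)).
With w = 46 mm and α/2 = 2.2°, tan(α/2) ≈ 0.03842, so f ≈ 46 / 0.07683 ≈ 598.7069 mm.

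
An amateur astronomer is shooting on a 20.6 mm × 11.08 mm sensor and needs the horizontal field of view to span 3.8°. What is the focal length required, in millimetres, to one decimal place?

310.5 mm

From α = 2·arctan(w/2f) we get f = w / (2·tan(α/2)).
With w = 20.6 mm and α/2 = 1.9°, tan(α/2) ≈ 0.03317, so f ≈ 20.6 / 0.06635 ≈ 310.4896 mm.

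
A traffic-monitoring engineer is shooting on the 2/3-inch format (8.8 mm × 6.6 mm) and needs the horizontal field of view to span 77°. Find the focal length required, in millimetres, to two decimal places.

5.53 mm

From α = 2·arctan(w/2f) we get f = w / (2·tan(α/2)).
With w = 8.8 mm and α/2 = 38.5°, tan(α/2) ≈ 0.79544, so f ≈ 8.8 / 1.59087 ≈ 5.5316 mm.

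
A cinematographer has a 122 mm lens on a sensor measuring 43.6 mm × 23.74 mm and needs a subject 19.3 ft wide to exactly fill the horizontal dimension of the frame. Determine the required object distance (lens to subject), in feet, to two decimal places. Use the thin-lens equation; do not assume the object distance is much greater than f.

W: 19.3 ft × 304.8 mm/ft = 5882.64 mm.
Magnification m = w/W = dᵢ/dₒ; combined with 1/f = 1/dₒ + 1/dᵢ this gives dₒ = f·(1 + W/w).
dₒ = 122 mm × (1 + 5882.64/43.6) = 122 × 135.9229 ≈ 16582.598 mm = 16582.598/304.8 ft = 54.4048 ft.

54.40 ft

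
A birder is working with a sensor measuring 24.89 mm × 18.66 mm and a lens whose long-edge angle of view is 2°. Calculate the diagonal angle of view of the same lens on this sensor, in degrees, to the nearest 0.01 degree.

From the long-edge AOV: f = 24.89 / (2·tan(1°)) = 24.89 / 0.03491 ≈ 712.9736 mm.
Sensor diagonal = √(24.89² + 18.66²) = √967.7077 ≈ 31.1080 mm.
Diagonal AOV = 2·arctan(31.1080 / (2 × 712.9736)) = 2·arctan(0.02182) ≈ 2.4995°.

2.50°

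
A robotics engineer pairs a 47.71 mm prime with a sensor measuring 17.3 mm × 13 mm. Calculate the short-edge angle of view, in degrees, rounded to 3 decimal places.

15.516°

Angle of view α = 2·arctan(h/2f) with h = 13 mm and f = 47.71 mm.
h/2f = 0.13624; arctan(0.13624) ≈ 7.7582°, so α ≈ 15.5164°.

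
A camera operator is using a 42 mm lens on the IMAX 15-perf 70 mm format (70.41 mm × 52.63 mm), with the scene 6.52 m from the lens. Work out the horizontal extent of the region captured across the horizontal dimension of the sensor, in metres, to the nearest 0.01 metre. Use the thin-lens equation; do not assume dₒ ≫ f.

10.86 m

dₒ: 6.52 m = 6520 mm.
Similar triangles through the lens centre give W/dₒ = w/dᵢ; with 1/f = 1/dₒ + 1/dᵢ this gives W = w·(dₒ − f)/f.
W = 70.41 mm × (6520 − 42) / 42 = 70.41 × 154.2381 ≈ 10859.904 mm = 10.8599 m.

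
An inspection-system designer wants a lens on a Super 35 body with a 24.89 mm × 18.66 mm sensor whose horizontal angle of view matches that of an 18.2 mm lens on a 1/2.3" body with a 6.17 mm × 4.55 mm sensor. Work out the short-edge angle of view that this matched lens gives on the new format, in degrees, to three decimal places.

Equal horizontal AOV ⇒ f₂ = f₁ · 24.89/6.17 = 18.2 × 4.03404 ≈ 73.4194 mm.
Short-edge AOV on the new format = 2·arctan(18.66 / (2 × 73.4194)) = 2·arctan(0.12708) ≈ 14.4844°.

14.484°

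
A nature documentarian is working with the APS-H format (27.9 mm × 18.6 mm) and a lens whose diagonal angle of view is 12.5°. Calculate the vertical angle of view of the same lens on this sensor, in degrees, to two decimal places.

Sensor diagonal = √(27.9² + 18.6²) = √1124.3700 ≈ 33.5316 mm.
From the diagonal AOV: f = 33.5316 / (2·tan(6.25°)) = 33.5316 / 0.21904 ≈ 153.0875 mm.
Vertical AOV = 2·arctan(18.6 / (2 × 153.0875)) = 2·arctan(0.06075) ≈ 6.9528°.

6.95°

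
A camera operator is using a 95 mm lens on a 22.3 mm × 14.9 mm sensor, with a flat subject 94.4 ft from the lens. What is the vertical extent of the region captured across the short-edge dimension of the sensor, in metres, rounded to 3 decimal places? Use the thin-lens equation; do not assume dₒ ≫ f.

4.498 m

dₒ: 94.4 ft × 304.8 mm/ft = 28773.12 mm.
Similar triangles through the lens centre give W/dₒ = h/dᵢ; with 1/f = 1/dₒ + 1/dᵢ this gives W = h·(dₒ − f)/f.
W = 14.9 mm × (28773.1 − 95) / 95 = 14.9 × 301.8749 ≈ 4497.937 mm = 4.49794 m.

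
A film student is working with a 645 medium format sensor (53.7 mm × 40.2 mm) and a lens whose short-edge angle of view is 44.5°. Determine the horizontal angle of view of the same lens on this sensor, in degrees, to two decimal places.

57.31°

From the short-edge AOV: f = 40.2 / (2·tan(22.25°)) = 40.2 / 0.81822 ≈ 49.1309 mm.
Horizontal AOV = 2·arctan(53.7 / (2 × 49.1309)) = 2·arctan(0.54650) ≈ 57.3131°.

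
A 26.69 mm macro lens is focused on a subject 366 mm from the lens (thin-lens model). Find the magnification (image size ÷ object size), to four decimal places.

0.0787×

Thin lens: 1/f = 1/dₒ + 1/dᵢ → 1/dᵢ = 1/26.69 − 1/366 = 0.0347350 mm⁻¹, so dᵢ ≈ 28.7894 mm.
Magnification m = dᵢ/dₒ = 28.7894/366 ≈ 0.07866.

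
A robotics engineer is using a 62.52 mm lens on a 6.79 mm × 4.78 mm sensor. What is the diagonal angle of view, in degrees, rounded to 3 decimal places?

7.599°

Sensor diagonal = √(6.79² + 4.78²) = √68.9525 ≈ 8.3038 mm.
Angle of view α = 2·arctan(d/2f) with d = 8.3038 mm and f = 62.52 mm.
d/2f = 0.06641; arctan(0.06641) ≈ 3.7994°, so α ≈ 7.5987°.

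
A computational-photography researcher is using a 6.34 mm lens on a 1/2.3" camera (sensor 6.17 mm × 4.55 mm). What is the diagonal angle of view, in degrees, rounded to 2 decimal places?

Sensor diagonal = √(6.17² + 4.55²) = √58.7714 ≈ 7.6663 mm.
Angle of view α = 2·arctan(d/2f) with d = 7.6663 mm and f = 6.34 mm.
d/2f = 0.60459; arctan(0.60459) ≈ 31.1569°, so α ≈ 62.3138°.

62.31°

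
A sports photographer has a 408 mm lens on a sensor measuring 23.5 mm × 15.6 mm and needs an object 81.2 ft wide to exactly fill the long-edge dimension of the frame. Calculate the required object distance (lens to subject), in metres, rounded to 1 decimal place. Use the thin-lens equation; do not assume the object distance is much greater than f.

W: 81.2 ft × 304.8 mm/ft = 24749.76 mm.
Magnification m = w/W = dᵢ/dₒ; combined with 1/f = 1/dₒ + 1/dᵢ this gives dₒ = f·(1 + W/w).
dₒ = 408 mm × (1 + 24749.8/23.5) = 408 × 1054.1812 ≈ 430105.947 mm = 430.106 m.

430.1 m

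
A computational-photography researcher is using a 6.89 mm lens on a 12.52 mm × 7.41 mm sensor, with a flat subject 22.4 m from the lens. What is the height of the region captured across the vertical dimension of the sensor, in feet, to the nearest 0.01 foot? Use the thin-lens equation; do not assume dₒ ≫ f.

79.01 ft

dₒ: 22.4 m = 22400 mm.
Similar triangles through the lens centre give W/dₒ = h/dᵢ; with 1/f = 1/dₒ + 1/dᵢ this gives W = h·(dₒ − f)/f.
W = 7.41 mm × (22400 − 6.89) / 6.89 = 7.41 × 3250.0885 ≈ 24083.156 mm = 24083.156/304.8 ft = 79.013 ft.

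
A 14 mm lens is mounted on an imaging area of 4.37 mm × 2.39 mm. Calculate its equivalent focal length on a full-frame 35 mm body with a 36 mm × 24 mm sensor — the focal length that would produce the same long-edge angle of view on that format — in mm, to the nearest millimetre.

115 mm

Equal angle of view means equal width/f ratio, so f₂ = f₁ · (width₂/width₁) = 14 × 36/4.37.
f₂ = 14 × 8.23799 ≈ 115.332 mm.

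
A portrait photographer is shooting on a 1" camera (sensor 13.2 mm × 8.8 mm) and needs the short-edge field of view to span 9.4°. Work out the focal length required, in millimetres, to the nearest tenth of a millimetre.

From α = 2·arctan(h/2f) we get f = h / (2·tan(α/2)).
With h = 8.8 mm and α/2 = 4.7°, tan(α/2) ≈ 0.08221, so f ≈ 8.8 / 0.16443 ≈ 53.5182 mm.

53.5 mm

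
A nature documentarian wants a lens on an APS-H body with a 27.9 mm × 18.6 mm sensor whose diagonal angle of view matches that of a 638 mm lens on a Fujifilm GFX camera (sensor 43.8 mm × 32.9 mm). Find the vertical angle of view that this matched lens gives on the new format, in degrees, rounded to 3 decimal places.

2.728°

Sensor diagonal = √(43.8² + 32.9²) = √3000.8500 ≈ 54.7800 mm.
Sensor diagonal = √(27.9² + 18.6²) = √1124.3700 ≈ 33.5316 mm.
Equal diagonal AOV ⇒ f₂ = f₁ · 33.5316/54.7800 = 638 × 0.61211 ≈ 390.5289 mm.
Vertical AOV on the new format = 2·arctan(18.6 / (2 × 390.5289)) = 2·arctan(0.02381) ≈ 2.7284°.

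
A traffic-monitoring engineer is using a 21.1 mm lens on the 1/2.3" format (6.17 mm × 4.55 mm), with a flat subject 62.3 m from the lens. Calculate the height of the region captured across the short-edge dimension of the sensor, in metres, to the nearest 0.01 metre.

13.43 m

dₒ: 62.3 m = 62300 mm.
Similar triangles through the lens centre give W/dₒ = h/dᵢ; with 1/f = 1/dₒ + 1/dᵢ this gives W = h·(dₒ − f)/f.
W = 4.55 mm × (62300 − 21.1) / 21.1 = 4.55 × 2951.6066 ≈ 13429.810 mm = 13.4298 m.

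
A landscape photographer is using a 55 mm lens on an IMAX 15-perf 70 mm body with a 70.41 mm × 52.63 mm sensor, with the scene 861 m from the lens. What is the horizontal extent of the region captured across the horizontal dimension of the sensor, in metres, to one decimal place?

1102.2 m

dₒ: 861 m = 861000 mm.
Similar triangles through the lens centre give W/dₒ = w/dᵢ; with 1/f = 1/dₒ + 1/dᵢ this gives W = w·(dₒ − f)/f.
W = 70.41 mm × (861000 − 55) / 55 = 70.41 × 15653.5455 ≈ 1102166.135 mm = 1102.17 m.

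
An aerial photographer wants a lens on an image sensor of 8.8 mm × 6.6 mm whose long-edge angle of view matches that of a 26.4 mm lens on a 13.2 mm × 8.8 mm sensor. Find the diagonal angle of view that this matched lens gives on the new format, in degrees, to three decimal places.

34.708°

Equal long-edge AOV ⇒ f₂ = f₁ · 8.8/13.2 = 26.4 × 0.66667 ≈ 17.6000 mm.
Sensor diagonal = √(8.8² + 6.6²) = √121.0000 ≈ 11.0000 mm.
Diagonal AOV on the new format = 2·arctan(11.0000 / (2 × 17.6000)) = 2·arctan(0.31250) ≈ 34.7080°.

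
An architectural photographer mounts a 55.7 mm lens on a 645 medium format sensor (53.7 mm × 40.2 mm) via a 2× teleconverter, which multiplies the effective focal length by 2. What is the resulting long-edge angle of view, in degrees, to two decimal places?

27.10°

Effective focal length f = 55.7 × 2 = 111.4 mm.
α = 2·arctan(53.7 / (2 × 111.4)) = 2·arctan(0.24102) ≈ 27.1023°.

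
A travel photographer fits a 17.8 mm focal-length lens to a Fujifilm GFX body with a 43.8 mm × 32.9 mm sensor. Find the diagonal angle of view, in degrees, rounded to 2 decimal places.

113.96°

Sensor diagonal = √(43.8² + 32.9²) = √3000.8500 ≈ 54.7800 mm.
Angle of view α = 2·arctan(d/2f) with d = 54.7800 mm and f = 17.8 mm.
d/2f = 1.53876; arctan(1.53876) ≈ 56.9813°, so α ≈ 113.9626°.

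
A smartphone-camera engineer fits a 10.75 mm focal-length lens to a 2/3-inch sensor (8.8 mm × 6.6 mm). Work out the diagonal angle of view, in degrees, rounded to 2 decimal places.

54.19°

Sensor diagonal = √(8.8² + 6.6²) = √121.0000 ≈ 11.0000 mm.
Angle of view α = 2·arctan(d/2f) with d = 11.0000 mm and f = 10.75 mm.
d/2f = 0.51163; arctan(0.51163) ≈ 27.0956°, so α ≈ 54.1911°.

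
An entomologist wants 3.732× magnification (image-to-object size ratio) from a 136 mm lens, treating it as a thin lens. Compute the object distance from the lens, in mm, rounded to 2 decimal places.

With m = dᵢ/dₒ and 1/f = 1/dₒ + 1/dᵢ, substituting dᵢ = m·dₒ gives 1/f = (1 + 1/m)/dₒ, hence dₒ = f·(1 + 1/m).
dₒ = 136 × (1 + 1/3.732) = 136 × 1.26795 ≈ 172.442 mm.

172.44 mm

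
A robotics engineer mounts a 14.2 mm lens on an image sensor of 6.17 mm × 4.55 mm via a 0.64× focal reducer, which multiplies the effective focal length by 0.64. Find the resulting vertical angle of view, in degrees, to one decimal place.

Effective focal length f = 14.2 × 0.64 = 9.088 mm.
α = 2·arctan(4.55 / (2 × 9.088)) = 2·arctan(0.25033) ≈ 28.1081°.

28.1°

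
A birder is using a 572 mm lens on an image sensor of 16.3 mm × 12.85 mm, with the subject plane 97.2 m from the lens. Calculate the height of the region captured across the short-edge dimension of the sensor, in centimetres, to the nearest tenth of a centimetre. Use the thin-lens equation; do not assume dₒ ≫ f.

217.1 cm

dₒ: 97.2 m = 97200 mm.
Similar triangles through the lens centre give W/dₒ = h/dᵢ; with 1/f = 1/dₒ + 1/dᵢ this gives W = h·(dₒ − f)/f.
W = 12.85 mm × (97200 − 572) / 572 = 12.85 × 168.9301 ≈ 2170.751 mm = 217.075 cm.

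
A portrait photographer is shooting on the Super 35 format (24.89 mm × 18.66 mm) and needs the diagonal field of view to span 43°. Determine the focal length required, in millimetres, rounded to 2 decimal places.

Sensor diagonal = √(24.89² + 18.66²) = √967.7077 ≈ 31.1080 mm.
From α = 2·arctan(d/2f) we get f = d / (2·tan(α/2)).
With d = 31.1080 mm and α/2 = 21.5°, tan(α/2) ≈ 0.39391, so f ≈ 31.1080 / 0.78782 ≈ 39.4861 mm.

39.49 mm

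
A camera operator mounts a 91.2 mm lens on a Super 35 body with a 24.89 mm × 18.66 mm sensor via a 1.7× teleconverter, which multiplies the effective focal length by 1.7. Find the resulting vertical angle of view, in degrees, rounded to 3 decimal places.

Effective focal length f = 91.2 × 1.7 = 155.04 mm.
α = 2·arctan(18.66 / (2 × 155.04)) = 2·arctan(0.06018) ≈ 6.8876°.

6.888°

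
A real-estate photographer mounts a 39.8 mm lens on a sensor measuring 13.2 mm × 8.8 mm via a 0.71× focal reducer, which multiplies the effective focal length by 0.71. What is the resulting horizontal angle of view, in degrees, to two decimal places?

Effective focal length f = 39.8 × 0.71 = 28.258 mm.
α = 2·arctan(13.2 / (2 × 28.258)) = 2·arctan(0.23356) ≈ 26.2929°.

26.29°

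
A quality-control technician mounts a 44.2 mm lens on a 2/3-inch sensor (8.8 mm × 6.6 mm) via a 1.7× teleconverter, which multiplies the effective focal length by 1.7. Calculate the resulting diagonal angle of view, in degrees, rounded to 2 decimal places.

8.37°

Effective focal length f = 44.2 × 1.7 = 75.14 mm.
Sensor diagonal = √(8.8² + 6.6²) = √121.0000 ≈ 11.0000 mm.
α = 2·arctan(11.000 / (2 × 75.14)) = 2·arctan(0.07320) ≈ 8.3728°.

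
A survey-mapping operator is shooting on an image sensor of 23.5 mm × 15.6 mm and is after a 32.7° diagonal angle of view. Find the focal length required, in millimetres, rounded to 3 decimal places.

48.074 mm

Sensor diagonal = √(23.5² + 15.6²) = √795.6100 ≈ 28.2066 mm.
From α = 2·arctan(d/2f) we get f = d / (2·tan(α/2)).
With d = 28.2066 mm and α/2 = 16.35°, tan(α/2) ≈ 0.29337, so f ≈ 28.2066 / 0.58674 ≈ 48.0737 mm.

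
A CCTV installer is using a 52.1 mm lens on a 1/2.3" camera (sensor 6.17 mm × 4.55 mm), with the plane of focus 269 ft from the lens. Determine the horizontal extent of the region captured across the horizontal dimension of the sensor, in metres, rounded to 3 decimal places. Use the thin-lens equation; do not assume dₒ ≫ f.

dₒ: 269 ft × 304.8 mm/ft = 81991.20 mm.
Similar triangles through the lens centre give W/dₒ = w/dᵢ; with 1/f = 1/dₒ + 1/dᵢ this gives W = w·(dₒ − f)/f.
W = 6.17 mm × (81991.2 − 52.1) / 52.1 = 6.17 × 1572.7274 ≈ 9703.728 mm = 9.70373 m.

9.704 m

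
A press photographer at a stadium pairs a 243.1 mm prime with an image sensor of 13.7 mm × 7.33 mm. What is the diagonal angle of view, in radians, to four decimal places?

0.0639 rad

Sensor diagonal = √(13.7² + 7.33²) = √241.4189 ≈ 15.5377 mm.
Angle of view α = 2·arctan(d/2f) with d = 15.5377 mm and f = 243.1 mm.
d/2f = 0.03196; arctan(0.03196) ≈ 0.0319 rad, so α ≈ 0.0639 rad.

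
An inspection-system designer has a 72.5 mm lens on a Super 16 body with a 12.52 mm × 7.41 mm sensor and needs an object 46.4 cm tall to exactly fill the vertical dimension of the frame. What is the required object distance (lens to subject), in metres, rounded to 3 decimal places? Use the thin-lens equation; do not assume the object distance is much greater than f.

4.612 m

W: 46.4 cm = 464 mm.
Magnification m = h/W = dᵢ/dₒ; combined with 1/f = 1/dₒ + 1/dᵢ this gives dₒ = f·(1 + W/h).
dₒ = 72.5 mm × (1 + 464/7.41) = 72.5 × 63.6181 ≈ 4612.311 mm = 4.61231 m.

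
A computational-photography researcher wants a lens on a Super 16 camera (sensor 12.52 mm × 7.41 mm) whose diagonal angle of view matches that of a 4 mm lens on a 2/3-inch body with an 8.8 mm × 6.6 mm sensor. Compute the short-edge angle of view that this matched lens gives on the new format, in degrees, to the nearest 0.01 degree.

Sensor diagonal = √(8.8² + 6.6²) = √121.0000 ≈ 11.0000 mm.
Sensor diagonal = √(12.52² + 7.41²) = √211.6585 ≈ 14.5485 mm.
Equal diagonal AOV ⇒ f₂ = f₁ · 14.5485/11.0000 = 4 × 1.32259 ≈ 5.2904 mm.
Short-edge AOV on the new format = 2·arctan(7.41 / (2 × 5.2904)) = 2·arctan(0.70033) ≈ 70.0095°.

70.01°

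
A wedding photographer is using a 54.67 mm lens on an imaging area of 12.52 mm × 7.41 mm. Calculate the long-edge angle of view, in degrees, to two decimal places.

13.06°

Angle of view α = 2·arctan(w/2f) with w = 12.52 mm and f = 54.67 mm.
w/2f = 0.11451; arctan(0.11451) ≈ 6.5322°, so α ≈ 13.0644°.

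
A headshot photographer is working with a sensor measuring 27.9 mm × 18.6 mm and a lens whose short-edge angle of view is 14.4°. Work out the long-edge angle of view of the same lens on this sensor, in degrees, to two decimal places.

21.46°

From the short-edge AOV: f = 18.6 / (2·tan(7.2°)) = 18.6 / 0.25266 ≈ 73.6171 mm.
Long-edge AOV = 2·arctan(27.9 / (2 × 73.6171)) = 2·arctan(0.18949) ≈ 21.4600°.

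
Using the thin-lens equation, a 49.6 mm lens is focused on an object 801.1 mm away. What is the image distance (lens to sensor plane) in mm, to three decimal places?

52.874 mm

1/dᵢ = 1/f − 1/dₒ = 1/49.6 − 1/801.1 = 0.0189130 mm⁻¹.
dᵢ = 1/0.0189130 ≈ 52.8737 mm.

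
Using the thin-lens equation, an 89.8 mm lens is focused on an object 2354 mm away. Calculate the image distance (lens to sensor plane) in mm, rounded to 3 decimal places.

1/dᵢ = 1/f − 1/dₒ = 1/89.8 − 1/2354 = 0.0107110 mm⁻¹.
dᵢ = 1/0.0107110 ≈ 93.3615 mm.

93.362 mm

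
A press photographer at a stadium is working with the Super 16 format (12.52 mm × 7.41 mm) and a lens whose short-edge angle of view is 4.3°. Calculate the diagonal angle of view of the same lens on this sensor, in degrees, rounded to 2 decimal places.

8.43°

From the short-edge AOV: f = 7.41 / (2·tan(2.15°)) = 7.41 / 0.07508 ≈ 98.6889 mm.
Sensor diagonal = √(12.52² + 7.41²) = √211.6585 ≈ 14.5485 mm.
Diagonal AOV = 2·arctan(14.5485 / (2 × 98.6889)) = 2·arctan(0.07371) ≈ 8.4312°.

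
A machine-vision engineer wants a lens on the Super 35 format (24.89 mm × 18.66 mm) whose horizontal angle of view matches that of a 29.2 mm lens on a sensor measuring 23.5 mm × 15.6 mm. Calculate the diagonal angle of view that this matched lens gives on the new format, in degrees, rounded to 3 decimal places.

53.398°

Equal horizontal AOV ⇒ f₂ = f₁ · 24.89/23.5 = 29.2 × 1.05915 ≈ 30.9271 mm.
Sensor diagonal = √(24.89² + 18.66²) = √967.7077 ≈ 31.1080 mm.
Diagonal AOV on the new format = 2·arctan(31.1080 / (2 × 30.9271)) = 2·arctan(0.50292) ≈ 53.3978°.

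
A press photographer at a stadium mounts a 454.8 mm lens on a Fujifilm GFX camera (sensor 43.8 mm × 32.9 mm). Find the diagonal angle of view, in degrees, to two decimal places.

Sensor diagonal = √(43.8² + 32.9²) = √3000.8500 ≈ 54.7800 mm.
Angle of view α = 2·arctan(d/2f) with d = 54.7800 mm and f = 454.8 mm.
d/2f = 0.06022; arctan(0.06022) ≈ 3.4464°, so α ≈ 6.8929°.

6.89°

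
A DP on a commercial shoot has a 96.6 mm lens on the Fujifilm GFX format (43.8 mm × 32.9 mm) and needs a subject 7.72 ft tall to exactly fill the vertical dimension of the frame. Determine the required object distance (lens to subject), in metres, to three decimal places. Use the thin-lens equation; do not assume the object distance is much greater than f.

7.006 m

W: 7.72 ft × 304.8 mm/ft = 2353.06 mm.
Magnification m = h/W = dᵢ/dₒ; combined with 1/f = 1/dₒ + 1/dᵢ this gives dₒ = f·(1 + W/h).
dₒ = 96.6 mm × (1 + 2353.06/32.9) = 96.6 × 72.5215 ≈ 7005.573 mm = 7.00557 m.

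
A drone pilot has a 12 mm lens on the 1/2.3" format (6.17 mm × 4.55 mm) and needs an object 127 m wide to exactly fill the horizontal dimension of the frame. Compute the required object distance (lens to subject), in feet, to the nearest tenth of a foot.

W: 127 m = 127000 mm.
Magnification m = w/W = dᵢ/dₒ; combined with 1/f = 1/dₒ + 1/dᵢ this gives dₒ = f·(1 + W/w).
dₒ = 12 mm × (1 + 127000/6.17) = 12 × 20584.4684 ≈ 247013.621 mm = 247013.621/304.8 ft = 810.412 ft.

810.4 ft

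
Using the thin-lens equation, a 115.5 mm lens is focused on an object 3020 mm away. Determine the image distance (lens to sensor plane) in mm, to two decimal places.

120.09 mm

1/dᵢ = 1/f − 1/dₒ = 1/115.5 − 1/3020 = 0.0083269 mm⁻¹.
dᵢ = 1/0.0083269 ≈ 120.0930 mm.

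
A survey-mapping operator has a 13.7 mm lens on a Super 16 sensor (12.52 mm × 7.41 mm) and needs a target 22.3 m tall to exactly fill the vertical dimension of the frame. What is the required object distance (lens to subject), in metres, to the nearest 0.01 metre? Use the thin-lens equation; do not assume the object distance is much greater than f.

41.24 m

W: 22.3 m = 22300 mm.
Magnification m = h/W = dᵢ/dₒ; combined with 1/f = 1/dₒ + 1/dᵢ this gives dₒ = f·(1 + W/h).
dₒ = 13.7 mm × (1 + 22300/7.41) = 13.7 × 3010.4467 ≈ 41243.120 mm = 41.2431 m.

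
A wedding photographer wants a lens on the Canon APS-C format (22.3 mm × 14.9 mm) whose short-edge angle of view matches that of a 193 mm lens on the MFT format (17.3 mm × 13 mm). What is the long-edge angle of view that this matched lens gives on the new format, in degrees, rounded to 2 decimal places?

5.77°

Equal short-edge AOV ⇒ f₂ = f₁ · 14.9/13 = 193 × 1.14615 ≈ 221.2077 mm.
Long-edge AOV on the new format = 2·arctan(22.3 / (2 × 221.2077)) = 2·arctan(0.05041) ≈ 5.7711°.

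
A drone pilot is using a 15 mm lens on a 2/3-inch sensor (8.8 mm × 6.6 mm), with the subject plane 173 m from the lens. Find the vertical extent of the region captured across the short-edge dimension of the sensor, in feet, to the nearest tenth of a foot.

249.7 ft

dₒ: 173 m = 173000 mm.
Similar triangles through the lens centre give W/dₒ = h/dᵢ; with 1/f = 1/dₒ + 1/dᵢ this gives W = h·(dₒ − f)/f.
W = 6.6 mm × (173000 − 15) / 15 = 6.6 × 11532.3333 ≈ 76113.400 mm = 76113.400/304.8 ft = 249.716 ft.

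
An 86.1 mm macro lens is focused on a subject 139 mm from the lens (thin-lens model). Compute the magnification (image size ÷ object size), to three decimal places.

1.628×

Thin lens: 1/f = 1/dₒ + 1/dᵢ → 1/dᵢ = 1/86.1 − 1/139 = 0.0044202 mm⁻¹, so dᵢ ≈ 226.2363 mm.
Magnification m = dᵢ/dₒ = 226.2363/139 ≈ 1.62760.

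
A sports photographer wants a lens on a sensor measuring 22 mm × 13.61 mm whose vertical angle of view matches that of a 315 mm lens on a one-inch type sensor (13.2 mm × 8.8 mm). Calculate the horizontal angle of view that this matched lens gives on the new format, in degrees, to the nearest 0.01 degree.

2.59°

Equal vertical AOV ⇒ f₂ = f₁ · 13.61/8.8 = 315 × 1.54659 ≈ 487.1761 mm.
Horizontal AOV on the new format = 2·arctan(22 / (2 × 487.1761)) = 2·arctan(0.02258) ≈ 2.5869°.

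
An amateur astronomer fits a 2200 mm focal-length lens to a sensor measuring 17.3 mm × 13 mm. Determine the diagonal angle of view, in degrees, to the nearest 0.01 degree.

Sensor diagonal = √(17.3² + 13²) = √468.2900 ≈ 21.6400 mm.
Angle of view α = 2·arctan(d/2f) with d = 21.6400 mm and f = 2200 mm.
d/2f = 0.00492; arctan(0.00492) ≈ 0.2818°, so α ≈ 0.5636°.

0.56°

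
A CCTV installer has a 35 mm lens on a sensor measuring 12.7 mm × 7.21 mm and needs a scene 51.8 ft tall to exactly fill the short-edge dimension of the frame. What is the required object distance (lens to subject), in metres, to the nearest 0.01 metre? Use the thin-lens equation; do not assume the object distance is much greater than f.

W: 51.8 ft × 304.8 mm/ft = 15788.64 mm.
Magnification m = h/W = dᵢ/dₒ; combined with 1/f = 1/dₒ + 1/dᵢ this gives dₒ = f·(1 + W/h).
dₒ = 35 mm × (1 + 15788.6/7.21) = 35 × 2190.8252 ≈ 76678.881 mm = 76.6789 m.

76.68 m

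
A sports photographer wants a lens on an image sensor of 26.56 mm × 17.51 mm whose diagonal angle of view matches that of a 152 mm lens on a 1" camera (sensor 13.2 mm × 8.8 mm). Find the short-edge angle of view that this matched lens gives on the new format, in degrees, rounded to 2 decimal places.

Sensor diagonal = √(13.2² + 8.8²) = √251.6800 ≈ 15.8644 mm.
Sensor diagonal = √(26.56² + 17.51²) = √1012.0337 ≈ 31.8125 mm.
Equal diagonal AOV ⇒ f₂ = f₁ · 31.8125/15.8644 = 152 × 2.00527 ≈ 304.8012 mm.
Short-edge AOV on the new format = 2·arctan(17.51 / (2 × 304.8012)) = 2·arctan(0.02872) ≈ 3.2906°.

3.29°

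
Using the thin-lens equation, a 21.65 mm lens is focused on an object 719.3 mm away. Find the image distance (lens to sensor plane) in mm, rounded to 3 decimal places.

1/dᵢ = 1/f − 1/dₒ = 1/21.65 − 1/719.3 = 0.0447991 mm⁻¹.
dᵢ = 1/0.0447991 ≈ 22.3219 mm.

22.322 mm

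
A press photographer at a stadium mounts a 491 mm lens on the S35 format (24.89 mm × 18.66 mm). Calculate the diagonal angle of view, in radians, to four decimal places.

Sensor diagonal = √(24.89² + 18.66²) = √967.7077 ≈ 31.1080 mm.
Angle of view α = 2·arctan(d/2f) with d = 31.1080 mm and f = 491 mm.
d/2f = 0.03168; arctan(0.03168) ≈ 0.0317 rad, so α ≈ 0.0633 rad.

0.0633 rad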